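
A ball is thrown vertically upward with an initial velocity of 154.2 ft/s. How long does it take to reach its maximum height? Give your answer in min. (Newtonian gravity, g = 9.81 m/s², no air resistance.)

v₀ = 154.2 ft/s × 0.3048 = 47.0002 m/s
t_up = v₀ / g = 47.0002 / 9.81 = 4.79105 s
t_up = 4.79105 s / 60.0 = 0.07985 min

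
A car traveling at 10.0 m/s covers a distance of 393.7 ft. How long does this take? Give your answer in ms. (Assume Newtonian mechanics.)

d = 393.7 ft × 0.3048 = 120.0 m
t = d / v = 120.0 / 10.0 = 12.0 s
t = 12.0 s / 0.001 = 12000 ms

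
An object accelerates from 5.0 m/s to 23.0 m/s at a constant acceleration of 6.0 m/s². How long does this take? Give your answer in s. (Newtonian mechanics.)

t = (v - v₀) / a = (23.0 - 5.0) / 6.0 = 3.0 s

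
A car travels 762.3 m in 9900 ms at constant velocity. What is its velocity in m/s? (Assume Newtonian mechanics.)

t = 9900 ms × 0.001 = 9.9 s
v = d / t = 762.3 / 9.9 = 77.0 m/s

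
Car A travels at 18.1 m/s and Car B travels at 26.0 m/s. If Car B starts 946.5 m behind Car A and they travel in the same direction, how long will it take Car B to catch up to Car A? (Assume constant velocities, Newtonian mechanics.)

Relative speed: v_rel = 26.0 - 18.1 = 7.9 m/s
Time to catch: t = d₀/v_rel = 946.5/7.9 = 119.81 s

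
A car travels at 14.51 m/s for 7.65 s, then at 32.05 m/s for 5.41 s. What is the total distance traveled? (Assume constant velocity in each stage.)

d₁ = v₁t₁ = 14.51 × 7.65 = 111.0015 m
d₂ = v₂t₂ = 32.05 × 5.41 = 173.3905 m
d_total = 111.0015 + 173.3905 = 284.39 m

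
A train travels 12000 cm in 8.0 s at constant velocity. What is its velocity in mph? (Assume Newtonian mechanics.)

d = 12000 cm × 0.01 = 120.0 m
v = d / t = 120.0 / 8.0 = 15.0 m/s
v = 15.0 m/s / 0.44704 = 33.55 mph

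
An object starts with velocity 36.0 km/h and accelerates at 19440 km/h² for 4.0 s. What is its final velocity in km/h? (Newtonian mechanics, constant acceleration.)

v₀ = 36.0 km/h × 0.2777777777777778 = 10.0 m/s
a = 19440 km/h² × 7.716049382716049e-05 = 1.5 m/s²
v = v₀ + a × t = 10.0 + 1.5 × 4.0 = 16.0 m/s
v = 16.0 m/s / 0.2777777777777778 = 57.6 km/h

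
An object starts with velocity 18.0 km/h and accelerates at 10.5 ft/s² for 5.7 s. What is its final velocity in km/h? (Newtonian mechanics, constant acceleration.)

v₀ = 18.0 km/h × 0.2777777777777778 = 5.0 m/s
a = 10.5 ft/s² × 0.3048 = 3.2004 m/s²
v = v₀ + a × t = 5.0 + 3.2004 × 5.7 = 23.2423 m/s
v = 23.2423 m/s / 0.2777777777777778 = 83.67 km/h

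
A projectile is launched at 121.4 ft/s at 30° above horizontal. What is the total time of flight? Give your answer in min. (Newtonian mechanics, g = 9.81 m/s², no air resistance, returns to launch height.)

v₀ = 121.4 ft/s × 0.3048 = 37.0027 m/s
T = 2 × v₀ × sin(θ) / g = 2 × 37.0027 × sin(30°) / 9.81 = 2 × 37.0027 × 0.5 / 9.81 = 3.77194 s
T = 3.77194 s / 60.0 = 0.06287 min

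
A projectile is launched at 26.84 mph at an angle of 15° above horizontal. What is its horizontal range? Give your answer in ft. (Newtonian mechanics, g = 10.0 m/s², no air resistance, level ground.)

v₀ = 26.84 mph × 0.44704 = 11.9986 m/s
R = v₀² × sin(2θ) / g = 11.9986² × sin(2 × 15°) / 10.0 = 143.966 × 0.5 / 10.0 = 7.1983 m
R = 7.1983 m / 0.3048 = 23.62 ft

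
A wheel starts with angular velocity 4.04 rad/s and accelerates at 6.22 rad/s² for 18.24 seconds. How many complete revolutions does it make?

θ = ω₀t + ½αt² = 4.04×18.24 + ½×6.22×18.24² = 1108.379136 rad
Total revolutions = θ/(2π) = 1108.379136/(2π) = 176.4
Complete revolutions = ⌊176.4⌋ = 176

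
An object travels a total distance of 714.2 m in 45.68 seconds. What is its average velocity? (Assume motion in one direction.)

v_avg = Δd / Δt = 714.2 / 45.68 = 15.63 m/s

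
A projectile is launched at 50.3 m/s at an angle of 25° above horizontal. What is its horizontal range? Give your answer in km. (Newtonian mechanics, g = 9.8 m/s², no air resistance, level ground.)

R = v₀² × sin(2θ) / g = 50.3² × sin(2 × 25°) / 9.8 = 2530.09 × 0.766044 / 9.8 = 197.771 m
R = 197.771 m / 1000.0 = 0.1978 km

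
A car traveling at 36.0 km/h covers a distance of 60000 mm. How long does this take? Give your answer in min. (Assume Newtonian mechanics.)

d = 60000 mm × 0.001 = 60.0 m
v = 36.0 km/h × 0.2777777777777778 = 10.0 m/s
t = d / v = 60.0 / 10.0 = 6.0 s
t = 6.0 s / 60.0 = 0.1 min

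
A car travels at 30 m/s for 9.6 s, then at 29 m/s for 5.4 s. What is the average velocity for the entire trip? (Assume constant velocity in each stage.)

d₁ = v₁t₁ = 30 × 9.6 = 288.0 m
d₂ = v₂t₂ = 29 × 5.4 = 156.6 m
d_total = 444.6 m, t_total = 15.0 s
v_avg = d_total/t_total = 444.6/15.0 = 29.64 m/s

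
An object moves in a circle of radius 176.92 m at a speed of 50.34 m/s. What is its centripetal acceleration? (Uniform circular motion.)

a_c = v²/r = 50.34²/176.92 = 2534.1156/176.92 = 14.32 m/s²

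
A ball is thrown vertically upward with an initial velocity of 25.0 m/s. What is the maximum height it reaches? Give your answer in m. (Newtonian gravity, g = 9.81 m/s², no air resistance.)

h_max = v₀² / (2g) = 25.0² / (2 × 9.81) = 625.0 / 19.62 = 31.86 m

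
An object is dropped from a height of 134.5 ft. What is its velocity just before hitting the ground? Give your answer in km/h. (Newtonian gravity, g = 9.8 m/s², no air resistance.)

h = 134.5 ft × 0.3048 = 40.9956 m
v = √(2gh) = √(2 × 9.8 × 40.9956) = 28.3463 m/s
v = 28.3463 m/s / 0.2777777777777778 = 102.0 km/h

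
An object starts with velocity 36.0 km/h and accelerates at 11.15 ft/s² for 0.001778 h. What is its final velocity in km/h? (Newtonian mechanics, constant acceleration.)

v₀ = 36.0 km/h × 0.2777777777777778 = 10.0 m/s
a = 11.15 ft/s² × 0.3048 = 3.39852 m/s²
t = 0.001778 h × 3600.0 = 6.4008 s
v = v₀ + a × t = 10.0 + 3.39852 × 6.4008 = 31.7532 m/s
v = 31.7532 m/s / 0.2777777777777778 = 114.3 km/h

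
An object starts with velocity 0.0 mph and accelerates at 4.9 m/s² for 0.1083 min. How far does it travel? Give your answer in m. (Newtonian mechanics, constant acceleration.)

v₀ = 0.0 mph × 0.44704 = 0.0 m/s
t = 0.1083 min × 60.0 = 6.498 s
d = v₀ × t + ½ × a × t² = 0.0 × 6.498 + 0.5 × 4.9 × 6.498² = 103.4 m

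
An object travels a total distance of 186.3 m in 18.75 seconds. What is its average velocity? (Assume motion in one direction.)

v_avg = Δd / Δt = 186.3 / 18.75 = 9.94 m/s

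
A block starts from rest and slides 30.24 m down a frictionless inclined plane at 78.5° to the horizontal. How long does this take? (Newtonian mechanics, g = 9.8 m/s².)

a = g sin(θ) = 9.8 × sin(78.5°) = 9.6033 m/s²
t = √(2d/a) = √(2 × 30.24 / 9.6033) = 2.51 s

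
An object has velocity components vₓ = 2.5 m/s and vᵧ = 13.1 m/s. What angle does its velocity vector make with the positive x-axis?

θ = arctan(vᵧ/vₓ) = arctan(13.1/2.5) = 79.2°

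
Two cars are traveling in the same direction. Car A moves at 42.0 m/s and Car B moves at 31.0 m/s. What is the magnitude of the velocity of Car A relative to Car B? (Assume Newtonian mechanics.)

v_rel = |v_A - v_B| = |42.0 - 31.0| = 11.0 m/s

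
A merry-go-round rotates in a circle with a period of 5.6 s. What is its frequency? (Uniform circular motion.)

f = 1/T = 1/5.6 = 0.1786 Hz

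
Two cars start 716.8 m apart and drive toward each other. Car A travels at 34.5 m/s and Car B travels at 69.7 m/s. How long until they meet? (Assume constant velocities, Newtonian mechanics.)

Combined speed: v_combined = 34.5 + 69.7 = 104.2 m/s
Time to meet: t = d/v_combined = 716.8/104.2 = 6.88 s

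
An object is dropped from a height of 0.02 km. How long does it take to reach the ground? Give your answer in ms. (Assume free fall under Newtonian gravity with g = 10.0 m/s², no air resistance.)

h = 0.02 km × 1000.0 = 20.0 m
t = √(2h/g) = √(2 × 20.0 / 10.0) = 2.0 s
t = 2.0 s / 0.001 = 2000 ms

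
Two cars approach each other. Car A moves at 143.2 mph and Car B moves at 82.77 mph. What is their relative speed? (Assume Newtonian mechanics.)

v_rel = v_A + v_B = 143.2 + 82.77 = 225.97 mph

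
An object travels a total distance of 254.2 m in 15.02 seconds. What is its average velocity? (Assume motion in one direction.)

v_avg = Δd / Δt = 254.2 / 15.02 = 16.92 m/s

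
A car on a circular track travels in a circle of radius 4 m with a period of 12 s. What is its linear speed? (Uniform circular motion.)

v = 2πr/T = 2π×4/12 = 2.09 m/s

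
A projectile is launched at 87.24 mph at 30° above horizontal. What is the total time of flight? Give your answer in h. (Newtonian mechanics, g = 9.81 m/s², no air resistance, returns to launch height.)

v₀ = 87.24 mph × 0.44704 = 38.9998 m/s
T = 2 × v₀ × sin(θ) / g = 2 × 38.9998 × sin(30°) / 9.81 = 2 × 38.9998 × 0.5 / 9.81 = 3.97551 s
T = 3.97551 s / 3600.0 = 0.001104 h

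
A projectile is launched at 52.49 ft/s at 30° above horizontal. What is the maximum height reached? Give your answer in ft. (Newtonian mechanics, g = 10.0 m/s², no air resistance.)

v₀ = 52.49 ft/s × 0.3048 = 15.999 m/s
H = v₀² × sin²(θ) / (2g) = 15.999² × sin(30°)² / (2 × 10.0) = 255.968 × 0.25 / 20.0 = 3.1996 m
H = 3.1996 m / 0.3048 = 10.5 ft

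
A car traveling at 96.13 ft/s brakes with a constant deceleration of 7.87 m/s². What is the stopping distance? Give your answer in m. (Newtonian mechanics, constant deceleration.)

v₀ = 96.13 ft/s × 0.3048 = 29.3004 m/s
d = v₀² / (2a) = 29.3004² / (2 × 7.87) = 858.513 / 15.74 = 54.54 m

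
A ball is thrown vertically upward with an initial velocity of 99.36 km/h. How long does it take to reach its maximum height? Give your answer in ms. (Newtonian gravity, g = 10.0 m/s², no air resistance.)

v₀ = 99.36 km/h × 0.2777777777777778 = 27.6 m/s
t_up = v₀ / g = 27.6 / 10.0 = 2.76 s
t_up = 2.76 s / 0.001 = 2760 ms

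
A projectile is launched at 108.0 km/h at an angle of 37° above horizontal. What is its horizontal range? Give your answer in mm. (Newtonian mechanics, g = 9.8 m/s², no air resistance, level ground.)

v₀ = 108.0 km/h × 0.2777777777777778 = 30.0 m/s
R = v₀² × sin(2θ) / g = 30.0² × sin(2 × 37°) / 9.8 = 900.0 × 0.961262 / 9.8 = 88.2792 m
R = 88.2792 m / 0.001 = 88280 mm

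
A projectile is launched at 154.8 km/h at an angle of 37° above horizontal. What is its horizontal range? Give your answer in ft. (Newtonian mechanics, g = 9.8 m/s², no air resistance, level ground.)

v₀ = 154.8 km/h × 0.2777777777777778 = 43.0 m/s
R = v₀² × sin(2θ) / g = 43.0² × sin(2 × 37°) / 9.8 = 1849.0 × 0.961262 / 9.8 = 181.365 m
R = 181.365 m / 0.3048 = 595.0 ft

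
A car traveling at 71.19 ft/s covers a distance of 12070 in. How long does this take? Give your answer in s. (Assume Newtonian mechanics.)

d = 12070 in × 0.0254 = 306.578 m
v = 71.19 ft/s × 0.3048 = 21.6987 m/s
t = d / v = 306.578 / 21.6987 = 14.13 s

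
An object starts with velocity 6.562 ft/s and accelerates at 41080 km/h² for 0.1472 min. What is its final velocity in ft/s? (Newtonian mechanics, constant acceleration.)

v₀ = 6.562 ft/s × 0.3048 = 2.0001 m/s
a = 41080 km/h² × 7.716049382716049e-05 = 3.16975 m/s²
t = 0.1472 min × 60.0 = 8.832 s
v = v₀ + a × t = 2.0001 + 3.16975 × 8.832 = 29.9953 m/s
v = 29.9953 m/s / 0.3048 = 98.41 ft/s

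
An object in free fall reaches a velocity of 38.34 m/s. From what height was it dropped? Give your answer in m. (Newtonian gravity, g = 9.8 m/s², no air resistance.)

h = v² / (2g) = 38.34² / (2 × 9.8) = 75.0 m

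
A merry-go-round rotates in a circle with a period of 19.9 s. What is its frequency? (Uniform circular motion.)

f = 1/T = 1/19.9 = 0.0503 Hz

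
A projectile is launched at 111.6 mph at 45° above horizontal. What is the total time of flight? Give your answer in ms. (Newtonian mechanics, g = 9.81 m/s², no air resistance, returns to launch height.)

v₀ = 111.6 mph × 0.44704 = 49.8897 m/s
T = 2 × v₀ × sin(θ) / g = 2 × 49.8897 × sin(45°) / 9.81 = 2 × 49.8897 × 0.707107 / 9.81 = 7.19212 s
T = 7.19212 s / 0.001 = 7192 ms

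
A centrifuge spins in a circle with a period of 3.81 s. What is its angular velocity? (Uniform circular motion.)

ω = 2π/T = 2π/3.81 = 1.6491 rad/s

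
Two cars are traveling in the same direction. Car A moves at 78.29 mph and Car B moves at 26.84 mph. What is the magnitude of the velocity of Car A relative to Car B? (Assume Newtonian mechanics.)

v_rel = |v_A - v_B| = |78.29 - 26.84| = 51.45 mph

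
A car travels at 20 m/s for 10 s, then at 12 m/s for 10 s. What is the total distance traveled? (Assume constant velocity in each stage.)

d₁ = v₁t₁ = 20 × 10 = 200 m
d₂ = v₂t₂ = 12 × 10 = 120 m
d_total = 200 + 120 = 320 m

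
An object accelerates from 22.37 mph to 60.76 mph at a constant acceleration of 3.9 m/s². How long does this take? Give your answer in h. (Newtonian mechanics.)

v₀ = 22.37 mph × 0.44704 = 10.0003 m/s
v = 60.76 mph × 0.44704 = 27.1622 m/s
t = (v - v₀) / a = (27.1622 - 10.0003) / 3.9 = 4.40049 s
t = 4.40049 s / 3600.0 = 0.001222 h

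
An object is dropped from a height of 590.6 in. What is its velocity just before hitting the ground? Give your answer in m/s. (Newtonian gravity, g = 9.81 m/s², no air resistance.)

h = 590.6 in × 0.0254 = 15.0012 m
v = √(2gh) = √(2 × 9.81 × 15.0012) = 17.16 m/s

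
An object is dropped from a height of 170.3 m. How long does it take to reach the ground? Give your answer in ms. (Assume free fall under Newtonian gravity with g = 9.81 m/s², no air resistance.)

t = √(2h/g) = √(2 × 170.3 / 9.81) = 5.89234 s
t = 5.89234 s / 0.001 = 5892 ms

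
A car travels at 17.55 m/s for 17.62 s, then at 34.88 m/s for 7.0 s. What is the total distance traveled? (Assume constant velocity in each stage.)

d₁ = v₁t₁ = 17.55 × 17.62 = 309.231 m
d₂ = v₂t₂ = 34.88 × 7.0 = 244.16 m
d_total = 309.231 + 244.16 = 553.39 m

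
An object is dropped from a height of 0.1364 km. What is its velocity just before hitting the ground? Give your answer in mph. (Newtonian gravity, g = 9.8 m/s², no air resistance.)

h = 0.1364 km × 1000.0 = 136.4 m
v = √(2gh) = √(2 × 9.8 × 136.4) = 51.7053 m/s
v = 51.7053 m/s / 0.44704 = 115.7 mph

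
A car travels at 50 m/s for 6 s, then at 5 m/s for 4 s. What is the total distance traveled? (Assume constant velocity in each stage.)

d₁ = v₁t₁ = 50 × 6 = 300 m
d₂ = v₂t₂ = 5 × 4 = 20 m
d_total = 300 + 20 = 320 m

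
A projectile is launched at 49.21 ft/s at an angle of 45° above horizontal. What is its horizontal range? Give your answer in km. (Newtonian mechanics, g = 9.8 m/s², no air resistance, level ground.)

v₀ = 49.21 ft/s × 0.3048 = 14.9992 m/s
R = v₀² × sin(2θ) / g = 14.9992² × sin(2 × 45°) / 9.8 = 224.976 × 1.0 / 9.8 = 22.9567 m
R = 22.9567 m / 1000.0 = 0.02296 km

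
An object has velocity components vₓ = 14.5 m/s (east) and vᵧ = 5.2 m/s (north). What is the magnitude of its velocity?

|v| = √(vₓ² + vᵧ²) = √(14.5² + 5.2²) = √(237.29) = 15.4 m/s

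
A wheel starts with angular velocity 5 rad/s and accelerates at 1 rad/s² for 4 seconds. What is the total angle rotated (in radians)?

θ = ω₀t + ½αt² = 5×4 + ½×1×4² = 28.0 rad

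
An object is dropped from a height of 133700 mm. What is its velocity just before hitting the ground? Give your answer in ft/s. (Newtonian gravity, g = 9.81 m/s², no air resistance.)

h = 133700 mm × 0.001 = 133.7 m
v = √(2gh) = √(2 × 9.81 × 133.7) = 51.2171 m/s
v = 51.2171 m/s / 0.3048 = 168.0 ft/s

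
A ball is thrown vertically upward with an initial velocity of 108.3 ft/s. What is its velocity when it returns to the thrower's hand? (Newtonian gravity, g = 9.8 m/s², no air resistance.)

By conservation of energy (no air resistance), the ball returns to the throw height with the same speed as launch, but directed downward.
|v_ground| = v₀ = 108.3 ft/s
v_ground = 108.3 ft/s (downward)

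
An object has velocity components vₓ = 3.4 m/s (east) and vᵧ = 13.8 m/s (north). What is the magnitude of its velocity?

|v| = √(vₓ² + vᵧ²) = √(3.4² + 13.8²) = √(202.0) = 14.21 m/s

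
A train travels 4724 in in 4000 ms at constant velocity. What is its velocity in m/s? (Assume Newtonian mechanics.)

d = 4724 in × 0.0254 = 119.99 m
t = 4000 ms × 0.001 = 4.0 s
v = d / t = 119.99 / 4.0 = 30.0 m/s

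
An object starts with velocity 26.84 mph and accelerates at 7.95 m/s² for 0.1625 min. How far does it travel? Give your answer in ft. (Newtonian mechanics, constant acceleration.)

v₀ = 26.84 mph × 0.44704 = 11.9986 m/s
t = 0.1625 min × 60.0 = 9.75 s
d = v₀ × t + ½ × a × t² = 11.9986 × 9.75 + 0.5 × 7.95 × 9.75² = 494.86 m
d = 494.86 m / 0.3048 = 1624 ft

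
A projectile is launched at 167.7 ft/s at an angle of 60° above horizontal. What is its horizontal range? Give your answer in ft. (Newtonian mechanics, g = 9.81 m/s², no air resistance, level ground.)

v₀ = 167.7 ft/s × 0.3048 = 51.115 m/s
R = v₀² × sin(2θ) / g = 51.115² × sin(2 × 60°) / 9.81 = 2612.74 × 0.866025 / 9.81 = 230.652 m
R = 230.652 m / 0.3048 = 756.7 ft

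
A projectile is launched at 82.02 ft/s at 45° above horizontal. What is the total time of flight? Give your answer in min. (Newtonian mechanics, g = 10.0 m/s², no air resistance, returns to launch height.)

v₀ = 82.02 ft/s × 0.3048 = 24.9997 m/s
T = 2 × v₀ × sin(θ) / g = 2 × 24.9997 × sin(45°) / 10.0 = 2 × 24.9997 × 0.707107 / 10.0 = 3.53549 s
T = 3.53549 s / 60.0 = 0.05892 min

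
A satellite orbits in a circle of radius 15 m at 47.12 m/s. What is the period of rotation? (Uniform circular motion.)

T = 2πr/v = 2π×15/47.12 = 2.0 s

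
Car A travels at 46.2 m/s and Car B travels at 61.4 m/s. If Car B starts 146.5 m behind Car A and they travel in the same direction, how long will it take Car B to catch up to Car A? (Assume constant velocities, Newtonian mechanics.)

Relative speed: v_rel = 61.4 - 46.2 = 15.2 m/s
Time to catch: t = d₀/v_rel = 146.5/15.2 = 9.64 s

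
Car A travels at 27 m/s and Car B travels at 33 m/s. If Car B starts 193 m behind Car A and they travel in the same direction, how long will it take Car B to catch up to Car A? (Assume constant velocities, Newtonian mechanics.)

Relative speed: v_rel = 33 - 27 = 6 m/s
Time to catch: t = d₀/v_rel = 193/6 = 32.17 s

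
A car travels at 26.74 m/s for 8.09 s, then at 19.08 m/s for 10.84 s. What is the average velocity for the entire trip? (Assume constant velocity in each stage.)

d₁ = v₁t₁ = 26.74 × 8.09 = 216.3266 m
d₂ = v₂t₂ = 19.08 × 10.84 = 206.8272 m
d_total = 423.1538 m, t_total = 18.93 s
v_avg = d_total/t_total = 423.1538/18.93 = 22.35 m/s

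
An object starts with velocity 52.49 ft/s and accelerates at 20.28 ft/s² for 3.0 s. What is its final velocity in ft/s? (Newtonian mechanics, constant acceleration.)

v₀ = 52.49 ft/s × 0.3048 = 15.999 m/s
a = 20.28 ft/s² × 0.3048 = 6.18134 m/s²
v = v₀ + a × t = 15.999 + 6.18134 × 3.0 = 34.543 m/s
v = 34.543 m/s / 0.3048 = 113.3 ft/s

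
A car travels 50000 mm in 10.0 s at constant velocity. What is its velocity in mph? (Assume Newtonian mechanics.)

d = 50000 mm × 0.001 = 50.0 m
v = d / t = 50.0 / 10.0 = 5.0 m/s
v = 5.0 m/s / 0.44704 = 11.18 mph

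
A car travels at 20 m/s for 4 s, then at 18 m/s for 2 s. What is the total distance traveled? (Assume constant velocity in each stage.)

d₁ = v₁t₁ = 20 × 4 = 80 m
d₂ = v₂t₂ = 18 × 2 = 36 m
d_total = 80 + 36 = 116 m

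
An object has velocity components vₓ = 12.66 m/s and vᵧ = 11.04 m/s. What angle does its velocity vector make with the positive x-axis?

θ = arctan(vᵧ/vₓ) = arctan(11.04/12.66) = 41.09°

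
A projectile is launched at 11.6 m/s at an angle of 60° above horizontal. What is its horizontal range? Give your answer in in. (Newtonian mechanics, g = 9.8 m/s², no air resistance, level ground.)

R = v₀² × sin(2θ) / g = 11.6² × sin(2 × 60°) / 9.8 = 134.56 × 0.866025 / 9.8 = 11.8911 m
R = 11.8911 m / 0.0254 = 468.2 in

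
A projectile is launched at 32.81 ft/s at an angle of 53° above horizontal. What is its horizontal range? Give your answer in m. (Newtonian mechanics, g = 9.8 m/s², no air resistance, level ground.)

v₀ = 32.81 ft/s × 0.3048 = 10.0005 m/s
R = v₀² × sin(2θ) / g = 10.0005² × sin(2 × 53°) / 9.8 = 100.01 × 0.961262 / 9.8 = 9.81 m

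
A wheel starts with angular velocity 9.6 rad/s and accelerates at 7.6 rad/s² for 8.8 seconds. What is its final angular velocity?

ω = ω₀ + αt = 9.6 + 7.6 × 8.8 = 76.48 rad/s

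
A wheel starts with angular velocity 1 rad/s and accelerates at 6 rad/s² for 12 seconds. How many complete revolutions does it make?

θ = ω₀t + ½αt² = 1×12 + ½×6×12² = 444.0 rad
Total revolutions = θ/(2π) = 444.0/(2π) = 70.66
Complete revolutions = ⌊70.66⌋ = 70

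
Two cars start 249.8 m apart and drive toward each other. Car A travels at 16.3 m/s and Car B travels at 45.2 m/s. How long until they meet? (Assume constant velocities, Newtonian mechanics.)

Combined speed: v_combined = 16.3 + 45.2 = 61.5 m/s
Time to meet: t = d/v_combined = 249.8/61.5 = 4.06 s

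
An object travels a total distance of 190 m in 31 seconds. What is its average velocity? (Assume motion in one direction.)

v_avg = Δd / Δt = 190 / 31 = 6.13 m/s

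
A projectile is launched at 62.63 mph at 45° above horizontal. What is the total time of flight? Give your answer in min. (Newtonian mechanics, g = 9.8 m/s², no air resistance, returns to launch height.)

v₀ = 62.63 mph × 0.44704 = 27.9981 m/s
T = 2 × v₀ × sin(θ) / g = 2 × 27.9981 × sin(45°) / 9.8 = 2 × 27.9981 × 0.707107 / 9.8 = 4.04034 s
T = 4.04034 s / 60.0 = 0.06734 min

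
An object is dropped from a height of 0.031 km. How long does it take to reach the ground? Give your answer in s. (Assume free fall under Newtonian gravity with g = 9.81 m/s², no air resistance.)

h = 0.031 km × 1000.0 = 31.0 m
t = √(2h/g) = √(2 × 31.0 / 9.81) = 2.514 s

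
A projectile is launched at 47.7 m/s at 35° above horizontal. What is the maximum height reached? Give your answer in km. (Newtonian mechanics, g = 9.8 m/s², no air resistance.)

H = v₀² × sin²(θ) / (2g) = 47.7² × sin(35°)² / (2 × 9.8) = 2275.29 × 0.32899 / 19.6 = 38.1912 m
H = 38.1912 m / 1000.0 = 0.03819 km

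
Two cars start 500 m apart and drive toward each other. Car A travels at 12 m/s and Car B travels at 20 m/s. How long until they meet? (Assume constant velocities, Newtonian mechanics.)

Combined speed: v_combined = 12 + 20 = 32 m/s
Time to meet: t = d/v_combined = 500/32 = 15.62 s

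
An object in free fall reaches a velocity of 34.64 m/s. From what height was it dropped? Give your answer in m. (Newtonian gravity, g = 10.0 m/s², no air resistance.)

h = v² / (2g) = 34.64² / (2 × 10.0) = 60.0 m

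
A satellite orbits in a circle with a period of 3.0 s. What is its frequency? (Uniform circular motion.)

f = 1/T = 1/3.0 = 0.3333 Hz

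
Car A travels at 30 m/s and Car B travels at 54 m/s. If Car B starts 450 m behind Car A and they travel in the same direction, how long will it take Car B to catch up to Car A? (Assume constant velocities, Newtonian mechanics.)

Relative speed: v_rel = 54 - 30 = 24 m/s
Time to catch: t = d₀/v_rel = 450/24 = 18.75 s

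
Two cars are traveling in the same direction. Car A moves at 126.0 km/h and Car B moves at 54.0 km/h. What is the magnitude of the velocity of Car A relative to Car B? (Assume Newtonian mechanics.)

v_rel = |v_A - v_B| = |126.0 - 54.0| = 72.0 km/h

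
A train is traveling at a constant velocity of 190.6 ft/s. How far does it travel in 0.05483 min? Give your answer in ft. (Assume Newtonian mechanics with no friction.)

v = 190.6 ft/s × 0.3048 = 58.0949 m/s
t = 0.05483 min × 60.0 = 3.2898 s
d = v × t = 58.0949 × 3.2898 = 191.121 m
d = 191.121 m / 0.3048 = 627.0 ft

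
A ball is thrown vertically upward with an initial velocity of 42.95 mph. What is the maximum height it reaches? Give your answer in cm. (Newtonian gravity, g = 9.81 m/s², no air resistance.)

v₀ = 42.95 mph × 0.44704 = 19.2004 m/s
h_max = v₀² / (2g) = 19.2004² / (2 × 9.81) = 368.655 / 19.62 = 18.7898 m
h_max = 18.7898 m / 0.01 = 1879 cm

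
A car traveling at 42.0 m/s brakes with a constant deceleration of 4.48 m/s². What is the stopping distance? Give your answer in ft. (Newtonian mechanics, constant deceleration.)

d = v₀² / (2a) = 42.0² / (2 × 4.48) = 1764.0 / 8.96 = 196.875 m
d = 196.875 m / 0.3048 = 645.9 ft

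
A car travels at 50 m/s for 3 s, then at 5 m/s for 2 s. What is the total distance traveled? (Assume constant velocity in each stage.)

d₁ = v₁t₁ = 50 × 3 = 150 m
d₂ = v₂t₂ = 5 × 2 = 10 m
d_total = 150 + 10 = 160 m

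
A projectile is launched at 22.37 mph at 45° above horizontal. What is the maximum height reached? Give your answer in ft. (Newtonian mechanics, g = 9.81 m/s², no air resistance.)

v₀ = 22.37 mph × 0.44704 = 10.0003 m/s
H = v₀² × sin²(θ) / (2g) = 10.0003² × sin(45°)² / (2 × 9.81) = 100.006 × 0.5 / 19.62 = 2.54857 m
H = 2.54857 m / 0.3048 = 8.361 ft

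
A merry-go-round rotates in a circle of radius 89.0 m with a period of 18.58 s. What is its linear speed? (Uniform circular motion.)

v = 2πr/T = 2π×89.0/18.58 = 30.1 m/s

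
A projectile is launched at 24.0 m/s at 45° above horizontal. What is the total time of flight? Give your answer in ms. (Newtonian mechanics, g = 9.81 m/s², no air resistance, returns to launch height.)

T = 2 × v₀ × sin(θ) / g = 2 × 24.0 × sin(45°) / 9.81 = 2 × 24.0 × 0.707107 / 9.81 = 3.45985 s
T = 3.45985 s / 0.001 = 3460 ms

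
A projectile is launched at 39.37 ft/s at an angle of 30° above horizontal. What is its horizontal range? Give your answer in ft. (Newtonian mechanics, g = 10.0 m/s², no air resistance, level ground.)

v₀ = 39.37 ft/s × 0.3048 = 12.0 m/s
R = v₀² × sin(2θ) / g = 12.0² × sin(2 × 30°) / 10.0 = 144.0 × 0.866025 / 10.0 = 12.4708 m
R = 12.4708 m / 0.3048 = 40.91 ft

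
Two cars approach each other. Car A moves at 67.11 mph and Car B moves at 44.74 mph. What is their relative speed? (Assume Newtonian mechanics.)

v_rel = v_A + v_B = 67.11 + 44.74 = 111.85 mph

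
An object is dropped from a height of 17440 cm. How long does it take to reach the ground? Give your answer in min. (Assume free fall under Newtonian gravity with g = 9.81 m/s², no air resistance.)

h = 17440 cm × 0.01 = 174.4 m
t = √(2h/g) = √(2 × 174.4 / 9.81) = 5.96285 s
t = 5.96285 s / 60.0 = 0.09938 min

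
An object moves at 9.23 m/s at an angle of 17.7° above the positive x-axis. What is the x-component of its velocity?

vₓ = v cos(θ) = 9.23 × cos(17.7°) = 8.79 m/s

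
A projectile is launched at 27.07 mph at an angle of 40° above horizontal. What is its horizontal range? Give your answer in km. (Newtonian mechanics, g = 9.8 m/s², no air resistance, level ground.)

v₀ = 27.07 mph × 0.44704 = 12.1014 m/s
R = v₀² × sin(2θ) / g = 12.1014² × sin(2 × 40°) / 9.8 = 146.444 × 0.984808 / 9.8 = 14.7162 m
R = 14.7162 m / 1000.0 = 0.01472 km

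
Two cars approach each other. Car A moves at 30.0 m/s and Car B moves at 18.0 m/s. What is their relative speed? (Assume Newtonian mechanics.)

v_rel = v_A + v_B = 30.0 + 18.0 = 48.0 m/s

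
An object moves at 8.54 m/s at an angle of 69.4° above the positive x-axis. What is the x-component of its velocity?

vₓ = v cos(θ) = 8.54 × cos(69.4°) = 3.0 m/s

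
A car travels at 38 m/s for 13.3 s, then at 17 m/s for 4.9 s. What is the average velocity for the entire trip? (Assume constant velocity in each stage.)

d₁ = v₁t₁ = 38 × 13.3 = 505.4 m
d₂ = v₂t₂ = 17 × 4.9 = 83.3 m
d_total = 588.7 m, t_total = 18.2 s
v_avg = d_total/t_total = 588.7/18.2 = 32.35 m/s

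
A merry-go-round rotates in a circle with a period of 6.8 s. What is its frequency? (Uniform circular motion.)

f = 1/T = 1/6.8 = 0.1471 Hz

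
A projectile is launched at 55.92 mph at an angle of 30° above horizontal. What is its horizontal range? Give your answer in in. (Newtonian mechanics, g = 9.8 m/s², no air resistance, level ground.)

v₀ = 55.92 mph × 0.44704 = 24.9985 m/s
R = v₀² × sin(2θ) / g = 24.9985² × sin(2 × 30°) / 9.8 = 624.925 × 0.866025 / 9.8 = 55.2246 m
R = 55.2246 m / 0.0254 = 2174 in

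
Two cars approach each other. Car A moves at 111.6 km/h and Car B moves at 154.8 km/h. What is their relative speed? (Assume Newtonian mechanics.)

v_rel = v_A + v_B = 111.6 + 154.8 = 266.4 km/h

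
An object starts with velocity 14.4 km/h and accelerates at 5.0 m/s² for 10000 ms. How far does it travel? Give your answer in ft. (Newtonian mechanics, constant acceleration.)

v₀ = 14.4 km/h × 0.2777777777777778 = 4.0 m/s
t = 10000 ms × 0.001 = 10.0 s
d = v₀ × t + ½ × a × t² = 4.0 × 10.0 + 0.5 × 5.0 × 10.0² = 290.0 m
d = 290.0 m / 0.3048 = 951.4 ft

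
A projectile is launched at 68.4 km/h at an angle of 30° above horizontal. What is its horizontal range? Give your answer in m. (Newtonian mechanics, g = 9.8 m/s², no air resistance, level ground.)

v₀ = 68.4 km/h × 0.2777777777777778 = 19.0 m/s
R = v₀² × sin(2θ) / g = 19.0² × sin(2 × 30°) / 9.8 = 361.0 × 0.866025 / 9.8 = 31.9 m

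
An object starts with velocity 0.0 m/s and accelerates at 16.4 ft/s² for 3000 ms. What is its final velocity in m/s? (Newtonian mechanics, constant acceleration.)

a = 16.4 ft/s² × 0.3048 = 4.99872 m/s²
t = 3000 ms × 0.001 = 3.0 s
v = v₀ + a × t = 0.0 + 4.99872 × 3.0 = 15.0 m/s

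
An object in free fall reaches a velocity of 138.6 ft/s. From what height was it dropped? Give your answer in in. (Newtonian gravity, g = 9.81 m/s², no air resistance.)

v = 138.6 ft/s × 0.3048 = 42.2453 m/s
h = v² / (2g) = 42.2453² / (2 × 9.81) = 90.9615 m
h = 90.9615 m / 0.0254 = 3581 in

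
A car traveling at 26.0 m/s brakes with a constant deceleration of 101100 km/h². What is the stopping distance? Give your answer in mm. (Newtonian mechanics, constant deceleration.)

a = 101100 km/h² × 7.716049382716049e-05 = 7.80093 m/s²
d = v₀² / (2a) = 26.0² / (2 × 7.80093) = 676.0 / 15.6019 = 43.3281 m
d = 43.3281 m / 0.001 = 43330 mm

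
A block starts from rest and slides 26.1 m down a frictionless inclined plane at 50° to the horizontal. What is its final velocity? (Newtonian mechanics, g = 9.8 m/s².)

a = g sin(θ) = 9.8 × sin(50°) = 7.5072 m/s²
v = √(2ad) = √(2 × 7.5072 × 26.1) = 19.8 m/s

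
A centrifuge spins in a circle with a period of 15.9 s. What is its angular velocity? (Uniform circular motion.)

ω = 2π/T = 2π/15.9 = 0.3952 rad/s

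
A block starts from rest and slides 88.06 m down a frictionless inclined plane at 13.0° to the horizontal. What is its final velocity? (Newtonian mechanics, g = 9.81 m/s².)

a = g sin(θ) = 9.81 × sin(13.0°) = 2.2068 m/s²
v = √(2ad) = √(2 × 2.2068 × 88.06) = 19.71 m/s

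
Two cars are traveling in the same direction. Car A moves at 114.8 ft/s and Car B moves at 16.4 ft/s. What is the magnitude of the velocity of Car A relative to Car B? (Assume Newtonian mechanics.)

v_rel = |v_A - v_B| = |114.8 - 16.4| = 98.4 ft/s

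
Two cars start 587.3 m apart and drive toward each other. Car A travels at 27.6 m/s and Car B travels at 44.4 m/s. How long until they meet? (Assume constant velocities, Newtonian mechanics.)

Combined speed: v_combined = 27.6 + 44.4 = 72.0 m/s
Time to meet: t = d/v_combined = 587.3/72.0 = 8.16 s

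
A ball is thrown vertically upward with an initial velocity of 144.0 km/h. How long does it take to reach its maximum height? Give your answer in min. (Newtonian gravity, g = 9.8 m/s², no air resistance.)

v₀ = 144.0 km/h × 0.2777777777777778 = 40.0 m/s
t_up = v₀ / g = 40.0 / 9.8 = 4.08163 s
t_up = 4.08163 s / 60.0 = 0.06803 min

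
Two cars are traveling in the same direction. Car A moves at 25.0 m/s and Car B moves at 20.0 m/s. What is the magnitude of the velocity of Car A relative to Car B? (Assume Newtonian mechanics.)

v_rel = |v_A - v_B| = |25.0 - 20.0| = 5.0 m/s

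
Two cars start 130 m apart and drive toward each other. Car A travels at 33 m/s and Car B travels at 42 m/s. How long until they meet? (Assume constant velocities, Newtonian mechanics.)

Combined speed: v_combined = 33 + 42 = 75 m/s
Time to meet: t = d/v_combined = 130/75 = 1.73 s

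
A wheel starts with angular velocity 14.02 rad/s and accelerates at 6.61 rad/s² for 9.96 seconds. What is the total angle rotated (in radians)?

θ = ω₀t + ½αt² = 14.02×9.96 + ½×6.61×9.96² = 467.5 rad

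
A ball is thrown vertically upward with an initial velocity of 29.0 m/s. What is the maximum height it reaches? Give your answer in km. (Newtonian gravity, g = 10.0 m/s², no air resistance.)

h_max = v₀² / (2g) = 29.0² / (2 × 10.0) = 841.0 / 20.0 = 42.05 m
h_max = 42.05 m / 1000.0 = 0.04205 km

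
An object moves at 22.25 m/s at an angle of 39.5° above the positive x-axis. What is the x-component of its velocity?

vₓ = v cos(θ) = 22.25 × cos(39.5°) = 17.17 m/s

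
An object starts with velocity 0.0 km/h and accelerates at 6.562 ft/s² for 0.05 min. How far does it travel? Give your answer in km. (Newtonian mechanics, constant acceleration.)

v₀ = 0.0 km/h × 0.2777777777777778 = 0.0 m/s
a = 6.562 ft/s² × 0.3048 = 2.0001 m/s²
t = 0.05 min × 60.0 = 3.0 s
d = v₀ × t + ½ × a × t² = 0.0 × 3.0 + 0.5 × 2.0001 × 3.0² = 9.00045 m
d = 9.00045 m / 1000.0 = 0.009 km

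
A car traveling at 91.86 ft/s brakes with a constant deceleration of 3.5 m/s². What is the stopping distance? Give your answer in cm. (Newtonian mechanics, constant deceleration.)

v₀ = 91.86 ft/s × 0.3048 = 27.9989 m/s
d = v₀² / (2a) = 27.9989² / (2 × 3.5) = 783.938 / 7.0 = 111.991 m
d = 111.991 m / 0.01 = 11200 cm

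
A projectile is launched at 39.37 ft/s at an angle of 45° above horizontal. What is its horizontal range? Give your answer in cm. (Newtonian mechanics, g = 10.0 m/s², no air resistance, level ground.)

v₀ = 39.37 ft/s × 0.3048 = 12.0 m/s
R = v₀² × sin(2θ) / g = 12.0² × sin(2 × 45°) / 10.0 = 144.0 × 1.0 / 10.0 = 14.4 m
R = 14.4 m / 0.01 = 1440 cm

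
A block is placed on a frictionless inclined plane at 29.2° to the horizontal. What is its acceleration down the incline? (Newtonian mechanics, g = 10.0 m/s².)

a = g sin(θ) = 10.0 × sin(29.2°) = 10.0 × 0.4879 = 4.88 m/s²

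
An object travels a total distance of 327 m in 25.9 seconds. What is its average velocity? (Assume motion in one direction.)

v_avg = Δd / Δt = 327 / 25.9 = 12.63 m/s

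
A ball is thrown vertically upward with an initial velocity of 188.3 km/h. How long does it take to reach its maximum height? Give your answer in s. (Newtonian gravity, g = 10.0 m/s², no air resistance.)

v₀ = 188.3 km/h × 0.2777777777777778 = 52.3056 m/s
t_up = v₀ / g = 52.3056 / 10.0 = 5.231 s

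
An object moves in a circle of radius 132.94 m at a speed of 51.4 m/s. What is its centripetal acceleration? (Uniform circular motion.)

a_c = v²/r = 51.4²/132.94 = 2641.96/132.94 = 19.87 m/s²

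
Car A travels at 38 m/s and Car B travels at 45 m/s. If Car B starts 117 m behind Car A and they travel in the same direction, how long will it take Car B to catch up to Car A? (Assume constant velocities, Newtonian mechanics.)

Relative speed: v_rel = 45 - 38 = 7 m/s
Time to catch: t = d₀/v_rel = 117/7 = 16.71 s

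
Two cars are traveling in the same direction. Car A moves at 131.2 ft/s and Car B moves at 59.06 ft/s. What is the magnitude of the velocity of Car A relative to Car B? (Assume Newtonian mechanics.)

v_rel = |v_A - v_B| = |131.2 - 59.06| = 72.14 ft/s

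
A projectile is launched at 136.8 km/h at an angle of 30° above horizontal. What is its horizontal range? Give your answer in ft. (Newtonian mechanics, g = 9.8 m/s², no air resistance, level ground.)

v₀ = 136.8 km/h × 0.2777777777777778 = 38.0 m/s
R = v₀² × sin(2θ) / g = 38.0² × sin(2 × 30°) / 9.8 = 1444.0 × 0.866025 / 9.8 = 127.606 m
R = 127.606 m / 0.3048 = 418.7 ft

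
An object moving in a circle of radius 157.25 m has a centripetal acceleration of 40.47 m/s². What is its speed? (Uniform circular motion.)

v = √(a_c × r) = √(40.47 × 157.25) = 79.77 m/s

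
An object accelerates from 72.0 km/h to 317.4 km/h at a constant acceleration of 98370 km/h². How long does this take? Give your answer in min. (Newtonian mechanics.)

v₀ = 72.0 km/h × 0.2777777777777778 = 20.0 m/s
v = 317.4 km/h × 0.2777777777777778 = 88.1667 m/s
a = 98370 km/h² × 7.716049382716049e-05 = 7.59028 m/s²
t = (v - v₀) / a = (88.1667 - 20.0) / 7.59028 = 8.98079 s
t = 8.98079 s / 60.0 = 0.1497 min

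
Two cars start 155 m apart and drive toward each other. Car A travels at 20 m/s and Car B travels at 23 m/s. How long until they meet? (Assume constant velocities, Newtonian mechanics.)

Combined speed: v_combined = 20 + 23 = 43 m/s
Time to meet: t = d/v_combined = 155/43 = 3.6 s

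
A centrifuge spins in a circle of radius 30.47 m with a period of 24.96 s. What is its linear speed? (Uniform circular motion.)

v = 2πr/T = 2π×30.47/24.96 = 7.67 m/s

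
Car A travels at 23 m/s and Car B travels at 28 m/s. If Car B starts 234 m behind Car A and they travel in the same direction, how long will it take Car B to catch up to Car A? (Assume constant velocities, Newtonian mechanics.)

Relative speed: v_rel = 28 - 23 = 5 m/s
Time to catch: t = d₀/v_rel = 234/5 = 46.8 s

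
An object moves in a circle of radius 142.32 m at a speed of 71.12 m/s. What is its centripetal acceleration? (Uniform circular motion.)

a_c = v²/r = 71.12²/142.32 = 5058.0544/142.32 = 35.54 m/s²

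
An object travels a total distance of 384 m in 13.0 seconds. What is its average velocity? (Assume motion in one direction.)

v_avg = Δd / Δt = 384 / 13.0 = 29.54 m/s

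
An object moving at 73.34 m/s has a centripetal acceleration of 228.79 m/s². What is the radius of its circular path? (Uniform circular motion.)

r = v²/a_c = 73.34²/228.79 = 23.51 m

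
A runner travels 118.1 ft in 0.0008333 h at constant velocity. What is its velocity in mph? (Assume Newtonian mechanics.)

d = 118.1 ft × 0.3048 = 35.9969 m
t = 0.0008333 h × 3600.0 = 2.99988 s
v = d / t = 35.9969 / 2.99988 = 11.9994 m/s
v = 11.9994 m/s / 0.44704 = 26.84 mph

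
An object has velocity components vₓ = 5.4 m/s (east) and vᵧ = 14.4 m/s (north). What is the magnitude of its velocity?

|v| = √(vₓ² + vᵧ²) = √(5.4² + 14.4²) = √(236.52) = 15.38 m/s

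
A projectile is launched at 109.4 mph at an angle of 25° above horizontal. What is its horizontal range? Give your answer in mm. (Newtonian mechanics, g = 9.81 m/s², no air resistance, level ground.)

v₀ = 109.4 mph × 0.44704 = 48.9062 m/s
R = v₀² × sin(2θ) / g = 48.9062² × sin(2 × 25°) / 9.81 = 2391.82 × 0.766044 / 9.81 = 186.773 m
R = 186.773 m / 0.001 = 186800 mm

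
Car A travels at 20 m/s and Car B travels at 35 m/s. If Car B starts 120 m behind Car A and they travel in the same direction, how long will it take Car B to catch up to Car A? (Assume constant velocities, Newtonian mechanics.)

Relative speed: v_rel = 35 - 20 = 15 m/s
Time to catch: t = d₀/v_rel = 120/15 = 8.0 s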